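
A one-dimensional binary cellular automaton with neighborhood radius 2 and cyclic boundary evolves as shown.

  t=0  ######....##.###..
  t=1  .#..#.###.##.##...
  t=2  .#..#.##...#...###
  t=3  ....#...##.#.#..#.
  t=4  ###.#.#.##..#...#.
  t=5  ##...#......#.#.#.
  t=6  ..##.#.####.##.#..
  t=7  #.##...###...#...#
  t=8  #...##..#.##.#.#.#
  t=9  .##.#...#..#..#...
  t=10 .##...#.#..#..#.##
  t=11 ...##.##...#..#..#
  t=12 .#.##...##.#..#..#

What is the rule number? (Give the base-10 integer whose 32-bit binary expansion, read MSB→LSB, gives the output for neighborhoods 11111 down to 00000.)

  #####|.  b31=0 t=0,i=2
  ####.|#  b30=1 t=0,i=4
  ###.#|.  b29=0 t=1,i=8
  ###..|.  b28=0 t=0,i=5
  ##.##|.  b27=0 t=0,i=12
  ##.#.|.  b26=0 t=2,i=0
  ##..#|.  b25=0 t=0,i=16
  ##...|#  b24=1 t=0,i=6
  #.###|#  b23=1 t=0,i=13
  #.##.|.  b22=0 t=1,i=10
  #.#.#|.  b21=0 t=3,i=11
  #.#..|.  b20=0 t=2,i=1
  #..##|.  b19=0 t=0,i=17
  #..#.|.  b18=0 t=1,i=3
  #...#|#  b17=1 t=2,i=9
  #....|#  b16=1 t=0,i=7
  .####|#  b15=1 t=0,i=1
  .###.|#  b14=1 t=0,i=14
  .##.#|#  b13=1 t=0,i=11
  .##..|.  b12=0 t=1,i=14
  .#.##|.  b11=0 t=1,i=5
  .#.#.|#  b10=1 t=3,i=12
  .#..#|.  b9=0 t=1,i=2
  .#...|.  b8=0 t=2,i=12
  ..###|.  b7=0 t=0,i=0
  ..##.|#  b6=1 t=0,i=10
  ..#.#|#  b5=1 t=1,i=4
  ..#..|#  b4=1 t=1,i=1
  ...##|.  b3=0 t=0,i=9
  ...#.|.  b2=0 t=1,i=0
  ....#|#  b1=1 t=0,i=8
  .....|#  b0=1 t=3,i=1
  bits 01000001100000111110010001110011 = 1099162739

1099162739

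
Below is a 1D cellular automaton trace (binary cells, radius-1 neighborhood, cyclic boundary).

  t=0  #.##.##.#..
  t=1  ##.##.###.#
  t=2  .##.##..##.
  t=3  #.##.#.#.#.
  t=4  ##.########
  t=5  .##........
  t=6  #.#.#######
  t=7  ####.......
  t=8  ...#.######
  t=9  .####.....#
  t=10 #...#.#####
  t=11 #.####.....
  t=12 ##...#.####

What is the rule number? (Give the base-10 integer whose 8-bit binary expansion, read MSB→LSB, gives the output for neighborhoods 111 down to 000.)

  ### -> .   bit 7 = 0  t=1,i=0
  ##. -> #   bit 6 = 1  t=0,i=3
  #.# -> #   bit 5 = 1  t=0,i=1
  #.. -> .   bit 4 = 0  t=0,i=9
  .## -> .   bit 3 = 0  t=0,i=2
  .#. -> #   bit 2 = 1  t=0,i=0
  ..# -> #   bit 1 = 1  t=0,i=10
  ... -> #   bit 0 = 1  t=5,i=4
  bits 01100111 = 103

103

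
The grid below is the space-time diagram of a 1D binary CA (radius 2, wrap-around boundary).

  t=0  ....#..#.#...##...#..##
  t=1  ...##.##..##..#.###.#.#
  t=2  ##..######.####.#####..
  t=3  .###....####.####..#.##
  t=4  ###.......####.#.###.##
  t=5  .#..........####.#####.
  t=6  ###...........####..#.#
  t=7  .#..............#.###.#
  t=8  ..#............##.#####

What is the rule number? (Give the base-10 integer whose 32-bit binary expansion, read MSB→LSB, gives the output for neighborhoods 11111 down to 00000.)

  nb #####: next=.  (t=2,i=6, bit31=0)
  nb ####.: next=#  (t=2,i=8, bit30=1)
  nb ###.#: next=#  (t=1,i=18, bit29=1)
  nb ###..: next=.  (t=2,i=20, bit28=0)
  nb ##.##: next=#  (t=1,i=5, bit27=1)
  nb ##.#.: next=#  (t=1,i=19, bit26=1)
  nb ##..#: next=#  (t=1,i=8, bit25=1)
  nb ##...: next=.  (t=0,i=0, bit24=0)
  nb #.###: next=#  (t=1,i=16, bit23=1)
  nb #.##.: next=#  (t=1,i=6, bit22=1)
  nb #.#.#: next=#  (t=1,i=20, bit21=1)
  nb #.#..: next=.  (t=0,i=9, bit20=0)
  nb #..##: next=#  (t=0,i=20, bit19=1)
  nb #..#.: next=#  (t=0,i=6, bit18=1)
  nb #...#: next=#  (t=0,i=11, bit17=1)
  nb #....: next=.  (t=0,i=1, bit16=0)
  nb .####: next=.  (t=2,i=5, bit15=0)
  nb .###.: next=#  (t=1,i=17, bit14=1)
  nb .##.#: next=#  (t=1,i=4, bit13=1)
  nb .##..: next=#  (t=0,i=14, bit12=1)
  nb .#.##: next=.  (t=1,i=15, bit11=0)
  nb .#.#.: next=.  (t=0,i=8, bit10=0)
  nb .#..#: next=.  (t=0,i=5, bit9=0)
  nb .#...: next=#  (t=0,i=10, bit8=1)
  nb ..###: next=.  (t=2,i=4, bit7=0)
  nb ..##.: next=.  (t=0,i=13, bit6=0)
  nb ..#.#: next=#  (t=0,i=7, bit5=1)
  nb ..#..: next=#  (t=0,i=4, bit4=1)
  nb ...##: next=.  (t=0,i=12, bit3=0)
  nb ...#.: next=#  (t=0,i=3, bit2=1)
  nb ....#: next=.  (t=0,i=2, bit1=0)
  nb .....: next=.  (t=4,i=5, bit0=0)
  bits 01101110111011100111000100110100 = 1861120308

1861120308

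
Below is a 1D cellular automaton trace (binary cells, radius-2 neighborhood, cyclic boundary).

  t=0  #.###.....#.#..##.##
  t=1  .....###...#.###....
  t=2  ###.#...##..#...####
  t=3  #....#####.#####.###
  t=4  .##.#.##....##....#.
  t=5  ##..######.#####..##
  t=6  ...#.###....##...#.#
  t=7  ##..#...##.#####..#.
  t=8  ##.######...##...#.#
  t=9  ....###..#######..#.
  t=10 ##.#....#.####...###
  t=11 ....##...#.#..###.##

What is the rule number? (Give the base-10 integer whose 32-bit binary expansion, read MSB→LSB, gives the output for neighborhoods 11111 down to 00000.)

2171576153

  #####|#  b31=1 t=2,i=0
  ####.|.  b30=0 t=2,i=1
  ###.#|.  b29=0 t=0,i=0
  ###..|.  b28=0 t=0,i=4
  ##.##|.  b27=0 t=0,i=1
  ##.#.|.  b26=0 t=2,i=3
  ##..#|.  b25=0 t=2,i=10
  ##...|#  b24=1 t=0,i=5
  #.###|.  b23=0 t=0,i=2
  #.##.|#  b22=1 t=4,i=6
  #.#.#|#  b21=1 t=4,i=4
  #.#..|.  b20=0 t=0,i=12
  #..##|#  b19=1 t=0,i=14
  #..#.|#  b18=1 t=2,i=11
  #...#|#  b17=1 t=1,i=9
  #....|#  b16=1 t=0,i=6
  .####|#  b15=1 t=2,i=17
  .###.|.  b14=0 t=0,i=3
  .##.#|.  b13=0 t=0,i=16
  .##..|#  b12=1 t=2,i=9
  .#.##|#  b11=1 t=1,i=12
  .#.#.|#  b10=1 t=0,i=11
  .#..#|#  b9=1 t=0,i=13
  .#...|#  b8=1 t=2,i=5
  ..###|.  b7=0 t=1,i=5
  ..##.|#  b6=1 t=0,i=15
  ..#.#|.  b5=0 t=0,i=10
  ..#..|#  b4=1 t=2,i=12
  ...##|#  b3=1 t=1,i=4
  ...#.|.  b2=0 t=0,i=9
  ....#|.  b1=0 t=0,i=8
  .....|#  b0=1 t=0,i=7
  bits 10000001011011111001111101011001 = 2171576153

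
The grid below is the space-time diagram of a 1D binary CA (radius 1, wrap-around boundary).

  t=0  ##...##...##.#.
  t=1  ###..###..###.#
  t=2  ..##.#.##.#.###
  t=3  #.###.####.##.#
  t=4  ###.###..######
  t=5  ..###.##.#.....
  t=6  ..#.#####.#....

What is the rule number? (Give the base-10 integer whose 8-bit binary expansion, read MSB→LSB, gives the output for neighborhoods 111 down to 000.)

120

  ### -> .   bit 7 = 0  t=1,i=0
  ##. -> #   bit 6 = 1  t=0,i=1
  #.# -> #   bit 5 = 1  t=0,i=12
  #.. -> #   bit 4 = 1  t=0,i=2
  .## -> #   bit 3 = 1  t=0,i=0
  .#. -> .   bit 2 = 0  t=0,i=13
  ..# -> .   bit 1 = 0  t=0,i=4
  ... -> .   bit 0 = 0  t=0,i=3
  bits 01111000 = 120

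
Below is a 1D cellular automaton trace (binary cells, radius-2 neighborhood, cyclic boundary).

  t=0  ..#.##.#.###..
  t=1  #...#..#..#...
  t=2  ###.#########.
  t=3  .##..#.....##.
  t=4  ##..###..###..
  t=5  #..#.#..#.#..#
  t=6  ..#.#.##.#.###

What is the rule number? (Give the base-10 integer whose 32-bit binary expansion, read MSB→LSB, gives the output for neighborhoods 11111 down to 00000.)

  ##### -> .   bit 31 = 0  t=2,i=6
  ####. -> #   bit 30 = 1  t=2,i=11
  ###.# -> #   bit 29 = 1  t=2,i=2
  ###.. -> .   bit 28 = 0  t=0,i=11
  ##.## -> .   bit 27 = 0  t=2,i=3
  ##.#. -> .   bit 26 = 0  t=0,i=6
  ##..# -> .   bit 25 = 0  t=3,i=3
  ##... -> .   bit 24 = 0  t=0,i=12
  #.### -> .   bit 23 = 0  t=0,i=9
  #.##. -> #   bit 22 = 1  t=0,i=4
  #.#.# -> #   bit 21 = 1  t=0,i=7
  #.#.. -> .   bit 20 = 0  t=5,i=5
  #..## -> #   bit 19 = 1  t=3,i=0
  #..#. -> #   bit 18 = 1  t=1,i=6
  #...# -> #   bit 17 = 1  t=1,i=2
  #.... -> .   bit 16 = 0  t=0,i=13
  .#### -> #   bit 15 = 1  t=2,i=5
  .###. -> #   bit 14 = 1  t=0,i=10
  .##.# -> .   bit 13 = 0  t=0,i=5
  .##.. -> .   bit 12 = 0  t=3,i=2
  .#.## -> .   bit 11 = 0  t=0,i=3
  .#.#. -> #   bit 10 = 1  t=5,i=4
  .#..# -> #   bit 9 = 1  t=1,i=5
  .#... -> #   bit 8 = 1  t=1,i=1
  ..### -> .   bit 7 = 0  t=4,i=4
  ..##. -> #   bit 6 = 1  t=3,i=1
  ..#.# -> .   bit 5 = 0  t=0,i=2
  ..#.. -> #   bit 4 = 1  t=1,i=0
  ...## -> #   bit 3 = 1  t=3,i=10
  ...#. -> .   bit 2 = 0  t=0,i=1
  ....# -> #   bit 1 = 1  t=0,i=0
  ..... -> .   bit 0 = 0  t=3,i=8
  bits 01100000011011101100011101011010 = 1617872730

1617872730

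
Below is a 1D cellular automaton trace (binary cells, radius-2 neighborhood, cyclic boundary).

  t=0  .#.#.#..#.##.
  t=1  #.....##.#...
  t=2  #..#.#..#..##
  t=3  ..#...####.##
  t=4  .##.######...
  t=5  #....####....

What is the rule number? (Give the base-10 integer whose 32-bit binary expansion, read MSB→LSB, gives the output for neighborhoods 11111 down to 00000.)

  #####|#  b31=1 t=4,i=6
  ####.|#  b30=1 t=3,i=8
  ###.#|#  b29=1 t=3,i=9
  ###..|.  b28=0 t=2,i=0
  ##.##|.  b27=0 t=3,i=10
  ##.#.|#  b26=1 t=1,i=8
  ##..#|.  b25=0 t=0,i=12
  ##...|.  b24=0 t=4,i=10
  #.###|.  b23=0 t=4,i=4
  #.##.|.  b22=0 t=0,i=10
  #.#.#|.  b21=0 t=0,i=3
  #.#..|.  b20=0 t=0,i=5
  #..##|.  b19=0 t=2,i=10
  #..#.|#  b18=1 t=0,i=0
  #...#|#  b17=1 t=1,i=11
  #....|.  b16=0 t=1,i=2
  .####|#  b15=1 t=3,i=7
  .###.|#  b14=1 t=2,i=12
  .##.#|.  b13=0 t=1,i=7
  .##..|.  b12=0 t=0,i=11
  .#.##|#  b11=1 t=0,i=9
  .#.#.|.  b10=0 t=0,i=2
  .#..#|#  b9=1 t=0,i=6
  .#...|.  b8=0 t=1,i=1
  ..###|#  b7=1 t=2,i=11
  ..##.|.  b6=0 t=1,i=6
  ..#.#|.  b5=0 t=0,i=1
  ..#..|#  b4=1 t=1,i=0
  ...##|#  b3=1 t=1,i=5
  ...#.|#  b2=1 t=1,i=12
  ....#|.  b1=0 t=1,i=4
  .....|#  b0=1 t=1,i=3
  bits 11100100000001101100101010011101 = 3825650333

3825650333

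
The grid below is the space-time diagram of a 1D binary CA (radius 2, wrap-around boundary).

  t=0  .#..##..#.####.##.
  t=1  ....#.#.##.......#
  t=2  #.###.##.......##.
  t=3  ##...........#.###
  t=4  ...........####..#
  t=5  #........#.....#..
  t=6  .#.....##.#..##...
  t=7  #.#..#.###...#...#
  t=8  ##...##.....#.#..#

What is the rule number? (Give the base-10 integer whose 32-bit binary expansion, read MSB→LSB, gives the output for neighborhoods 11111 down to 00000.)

  #####|#  b31=1 t=3,i=17
  ####.|.  b30=0 t=0,i=12
  ###.#|.  b29=0 t=0,i=13
  ###..|.  b28=0 t=3,i=1
  ##.##|.  b27=0 t=0,i=14
  ##.#.|#  b26=1 t=2,i=17
  ##..#|#  b25=1 t=0,i=6
  ##...|.  b24=0 t=1,i=10
  #.###|.  b23=0 t=0,i=10
  #.##.|.  b22=0 t=0,i=15
  #.#.#|#  b21=1 t=1,i=6
  #.#..|.  b20=0 t=6,i=10
  #..##|.  b19=0 t=0,i=3
  #..#.|.  b18=0 t=0,i=0
  #...#|.  b17=0 t=7,i=11
  #....|.  b16=0 t=1,i=1
  .####|.  b15=0 t=0,i=11
  .###.|.  b14=0 t=2,i=3
  .##.#|#  b13=1 t=2,i=16
  .##..|.  b12=0 t=0,i=5
  .#.##|#  b11=1 t=0,i=9
  .#.#.|.  b10=0 t=1,i=5
  .#..#|.  b9=0 t=0,i=2
  .#...|#  b8=1 t=1,i=0
  ..###|.  b7=0 t=4,i=11
  ..##.|#  b6=1 t=0,i=4
  ..#.#|#  b5=1 t=0,i=8
  ..#..|.  b4=0 t=0,i=1
  ...##|.  b3=0 t=2,i=14
  ...#.|#  b2=1 t=1,i=3
  ....#|#  b1=1 t=1,i=2
  .....|.  b0=0 t=1,i=12
  bits 10000110001000000010100101100110 = 2250254694

2250254694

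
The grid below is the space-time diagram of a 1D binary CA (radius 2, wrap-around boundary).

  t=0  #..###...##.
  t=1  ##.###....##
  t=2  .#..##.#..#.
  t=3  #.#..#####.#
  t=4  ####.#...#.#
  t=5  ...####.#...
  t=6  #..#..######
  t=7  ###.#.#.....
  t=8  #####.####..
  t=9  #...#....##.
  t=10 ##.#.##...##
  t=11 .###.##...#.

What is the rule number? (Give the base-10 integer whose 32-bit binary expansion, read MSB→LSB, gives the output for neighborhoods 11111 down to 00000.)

  ##### -> .   bit 31 = 0  t=3,i=7
  ####. -> .   bit 30 = 0  t=1,i=0
  ###.# -> #   bit 29 = 1  t=1,i=1
  ###.. -> #   bit 28 = 1  t=0,i=5
  ##.## -> .   bit 27 = 0  t=1,i=2
  ##.#. -> #   bit 26 = 1  t=0,i=11
  ##..# -> #   bit 25 = 1  t=6,i=1
  ##... -> .   bit 24 = 0  t=0,i=6
  #.### -> .   bit 23 = 0  t=1,i=3
  #.##. -> #   bit 22 = 1  t=3,i=11
  #.#.# -> #   bit 21 = 1  t=7,i=4
  #.#.. -> #   bit 20 = 1  t=0,i=0
  #..## -> .   bit 19 = 0  t=0,i=2
  #..#. -> #   bit 18 = 1  t=2,i=0
  #...# -> .   bit 17 = 0  t=0,i=7
  #.... -> #   bit 16 = 1  t=1,i=7
  .#### -> .   bit 15 = 0  t=1,i=11
  .###. -> #   bit 14 = 1  t=0,i=4
  .##.# -> #   bit 13 = 1  t=0,i=10
  .##.. -> #   bit 12 = 1  t=10,i=6
  .#.## -> .   bit 11 = 0  t=4,i=10
  .#.#. -> .   bit 10 = 0  t=7,i=5
  .#..# -> #   bit 9 = 1  t=0,i=1
  .#... -> #   bit 8 = 1  t=4,i=6
  ..### -> #   bit 7 = 1  t=0,i=3
  ..##. -> .   bit 6 = 0  t=0,i=9
  ..#.# -> .   bit 5 = 0  t=4,i=9
  ..#.. -> .   bit 4 = 0  t=2,i=1
  ...## -> .   bit 3 = 0  t=0,i=8
  ...#. -> #   bit 2 = 1  t=4,i=8
  ....# -> .   bit 1 = 0  t=1,i=8
  ..... -> #   bit 0 = 1  t=5,i=0
  bits 00110110011101010111001110000101 = 913666949

913666949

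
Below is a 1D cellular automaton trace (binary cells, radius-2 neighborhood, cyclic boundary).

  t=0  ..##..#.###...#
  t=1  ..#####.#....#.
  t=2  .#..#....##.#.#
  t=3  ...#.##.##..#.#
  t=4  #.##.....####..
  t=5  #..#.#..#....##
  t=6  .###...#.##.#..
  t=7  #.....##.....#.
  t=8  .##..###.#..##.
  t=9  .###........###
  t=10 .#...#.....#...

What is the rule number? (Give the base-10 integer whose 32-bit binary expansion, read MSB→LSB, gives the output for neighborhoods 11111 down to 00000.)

  #####|#  b31=1 t=1,i=4
  ####.|.  b30=0 t=1,i=5
  ###.#|.  b29=0 t=1,i=6
  ###..|.  b28=0 t=0,i=10
  ##.##|.  b27=0 t=3,i=7
  ##.#.|.  b26=0 t=1,i=7
  ##..#|#  b25=1 t=0,i=4
  ##...|.  b24=0 t=0,i=11
  #.###|#  b23=1 t=0,i=8
  #.##.|.  b22=0 t=3,i=5
  #.#.#|#  b21=1 t=2,i=12
  #.#..|.  b20=0 t=1,i=8
  #..##|.  b19=0 t=0,i=1
  #..#.|#  b18=1 t=0,i=5
  #...#|.  b17=0 t=0,i=12
  #....|#  b16=1 t=1,i=10
  .####|.  b15=0 t=1,i=3
  .###.|.  b14=0 t=0,i=9
  .##.#|.  b13=0 t=2,i=10
  .##..|#  b12=1 t=0,i=3
  .#.##|.  b11=0 t=0,i=7
  .#.#.|.  b10=0 t=2,i=0
  .#..#|.  b9=0 t=0,i=0
  .#...|#  b8=1 t=1,i=9
  ..###|.  b7=0 t=1,i=2
  ..##.|#  b6=1 t=0,i=2
  ..#.#|#  b5=1 t=0,i=6
  ..#..|.  b4=0 t=0,i=14
  ...##|#  b3=1 t=1,i=1
  ...#.|#  b2=1 t=0,i=13
  ....#|.  b1=0 t=1,i=11
  .....|.  b0=0 t=4,i=6
  bits 10000010101001010001000101101100 = 2191855980

2191855980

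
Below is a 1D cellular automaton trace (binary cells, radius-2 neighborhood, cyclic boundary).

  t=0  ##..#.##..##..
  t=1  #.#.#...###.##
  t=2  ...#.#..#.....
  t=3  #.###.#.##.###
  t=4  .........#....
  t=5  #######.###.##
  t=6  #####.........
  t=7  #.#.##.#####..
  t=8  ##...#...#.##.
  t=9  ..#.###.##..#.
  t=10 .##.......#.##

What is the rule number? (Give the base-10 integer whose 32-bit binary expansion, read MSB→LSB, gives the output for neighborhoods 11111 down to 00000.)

  nb #####: next=#  (t=5,i=0, bit31=1)
  nb ####.: next=.  (t=3,i=13, bit30=0)
  nb ###.#: next=.  (t=1,i=0, bit29=0)
  nb ###..: next=#  (t=6,i=4, bit28=1)
  nb ##.##: next=.  (t=1,i=11, bit27=0)
  nb ##.#.: next=.  (t=1,i=1, bit26=0)
  nb ##..#: next=#  (t=0,i=2, bit25=1)
  nb ##...: next=#  (t=6,i=5, bit24=1)
  nb #.###: next=.  (t=1,i=12, bit23=0)
  nb #.##.: next=.  (t=0,i=6, bit22=0)
  nb #.#.#: next=.  (t=1,i=2, bit21=0)
  nb #.#..: next=.  (t=1,i=4, bit20=0)
  nb #..##: next=#  (t=0,i=9, bit19=1)
  nb #..#.: next=.  (t=0,i=3, bit18=0)
  nb #...#: next=.  (t=1,i=6, bit17=0)
  nb #....: next=.  (t=2,i=10, bit16=0)
  nb .####: next=.  (t=3,i=12, bit15=0)
  nb .###.: next=.  (t=1,i=9, bit14=0)
  nb .##.#: next=#  (t=3,i=9, bit13=1)
  nb .##..: next=.  (t=0,i=1, bit12=0)
  nb .#.##: next=.  (t=0,i=5, bit11=0)
  nb .#.#.: next=#  (t=1,i=3, bit10=1)
  nb .#..#: next=#  (t=2,i=6, bit9=1)
  nb .#...: next=#  (t=1,i=5, bit8=1)
  nb ..###: next=#  (t=1,i=8, bit7=1)
  nb ..##.: next=#  (t=0,i=0, bit6=1)
  nb ..#.#: next=#  (t=0,i=4, bit5=1)
  nb ..#..: next=#  (t=2,i=8, bit4=1)
  nb ...##: next=.  (t=1,i=7, bit3=0)
  nb ...#.: next=#  (t=2,i=2, bit2=1)
  nb ....#: next=.  (t=2,i=1, bit1=0)
  nb .....: next=#  (t=2,i=0, bit0=1)
  bits 10010011000010000010011111110101 = 2466785269

2466785269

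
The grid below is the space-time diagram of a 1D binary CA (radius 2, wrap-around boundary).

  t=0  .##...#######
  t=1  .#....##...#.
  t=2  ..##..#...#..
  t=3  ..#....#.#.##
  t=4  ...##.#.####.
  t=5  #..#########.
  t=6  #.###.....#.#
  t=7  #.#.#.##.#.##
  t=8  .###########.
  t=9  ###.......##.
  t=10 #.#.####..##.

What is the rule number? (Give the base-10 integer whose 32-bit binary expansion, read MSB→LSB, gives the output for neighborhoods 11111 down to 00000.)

  [31] ##### => .  t=0,i=8
  [30] ####. => #  t=0,i=11
  [29] ###.# => .  t=0,i=12
  [28] ###.. => #  t=4,i=11
  [27] ##.## => .  t=0,i=0
  [26] ##.#. => #  t=4,i=5
  [25] ##..# => .  t=2,i=4
  [24] ##... => .  t=0,i=3
  [23] #.### => #  t=4,i=8
  [22] #.##. => #  t=0,i=1
  [21] #.#.# => #  t=3,i=9
  [20] #.#.. => #  t=5,i=0
  [19] #..## => #  t=5,i=2
  [18] #..#. => .  t=1,i=0
  [17] #...# => .  t=0,i=4
  [16] #.... => #  t=1,i=3
  [15] .#### => #  t=0,i=7
  [14] .###. => .  t=6,i=3
  [13] .##.# => #  t=4,i=4
  [12] .##.. => .  t=0,i=2
  [11] .#.## => #  t=3,i=10
  [10] .#.#. => #  t=3,i=8
  [9] .#..# => .  t=1,i=12
  [8] .#... => #  t=1,i=2
  [7] ..### => #  t=0,i=6
  [6] ..##. => #  t=1,i=6
  [5] ..#.# => .  t=3,i=7
  [4] ..#.. => .  t=1,i=1
  [3] ...## => .  t=0,i=5
  [2] ...#. => #  t=1,i=10
  [1] ....# => .  t=1,i=4
  [0] ..... => #  t=6,i=7
  bits 01010100111110011010110111000101 = 1425649093

1425649093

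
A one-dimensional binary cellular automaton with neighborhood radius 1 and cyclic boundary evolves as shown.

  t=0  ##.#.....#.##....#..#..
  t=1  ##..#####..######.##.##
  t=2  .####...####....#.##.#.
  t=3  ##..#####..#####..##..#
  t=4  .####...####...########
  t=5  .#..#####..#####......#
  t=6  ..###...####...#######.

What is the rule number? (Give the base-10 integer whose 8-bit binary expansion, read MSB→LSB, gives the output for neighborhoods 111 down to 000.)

  [7] ### => .  t=1,i=0
  [6] ##. => #  t=0,i=1
  [5] #.# => .  t=0,i=2
  [4] #.. => #  t=0,i=4
  [3] .## => #  t=0,i=0
  [2] .#. => .  t=0,i=3
  [1] ..# => #  t=0,i=8
  [0] ... => #  t=0,i=5
  bits 01011011 = 91

91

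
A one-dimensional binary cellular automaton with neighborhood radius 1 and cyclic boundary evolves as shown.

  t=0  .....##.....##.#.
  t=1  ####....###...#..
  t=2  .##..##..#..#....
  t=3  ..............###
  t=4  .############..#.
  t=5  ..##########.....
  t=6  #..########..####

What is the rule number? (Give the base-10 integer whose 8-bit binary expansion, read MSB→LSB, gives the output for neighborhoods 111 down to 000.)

  ###|#  b7=1 t=1,i=1
  ##.|.  b6=0 t=0,i=6
  #.#|#  b5=1 t=0,i=14
  #..|.  b4=0 t=0,i=7
  .##|.  b3=0 t=0,i=5
  .#.|.  b2=0 t=0,i=15
  ..#|.  b1=0 t=0,i=4
  ...|#  b0=1 t=0,i=0
  bits 10100001 = 161

161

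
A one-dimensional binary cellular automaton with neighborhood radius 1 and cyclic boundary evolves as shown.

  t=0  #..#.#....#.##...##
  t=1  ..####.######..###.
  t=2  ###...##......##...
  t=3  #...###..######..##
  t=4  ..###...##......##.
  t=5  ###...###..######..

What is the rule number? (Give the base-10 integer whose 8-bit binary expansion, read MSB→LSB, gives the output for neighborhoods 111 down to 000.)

  ###|.  b7=0 t=0,i=18
  ##.|.  b6=0 t=0,i=0
  #.#|#  b5=1 t=0,i=4
  #..|.  b4=0 t=0,i=1
  .##|#  b3=1 t=0,i=12
  .#.|#  b2=1 t=0,i=3
  ..#|#  b1=1 t=0,i=2
  ...|#  b0=1 t=0,i=7
  bits 00101111 = 47

47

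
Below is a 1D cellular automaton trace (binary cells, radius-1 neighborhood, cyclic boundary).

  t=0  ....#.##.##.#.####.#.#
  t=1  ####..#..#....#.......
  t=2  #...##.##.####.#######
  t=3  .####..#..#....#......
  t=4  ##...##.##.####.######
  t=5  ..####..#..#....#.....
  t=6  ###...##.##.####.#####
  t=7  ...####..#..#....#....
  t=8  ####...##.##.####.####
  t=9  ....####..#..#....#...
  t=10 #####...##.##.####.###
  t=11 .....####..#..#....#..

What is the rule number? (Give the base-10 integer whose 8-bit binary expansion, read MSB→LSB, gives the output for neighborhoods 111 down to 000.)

  nb ###: next=.  (t=0,i=15, bit7=0)
  nb ##.: next=.  (t=0,i=7, bit6=0)
  nb #.#: next=.  (t=0,i=5, bit5=0)
  nb #..: next=#  (t=0,i=0, bit4=1)
  nb .##: next=#  (t=0,i=6, bit3=1)
  nb .#.: next=.  (t=0,i=4, bit2=0)
  nb ..#: next=#  (t=0,i=3, bit1=1)
  nb ...: next=#  (t=0,i=1, bit0=1)
  bits 00011011 = 27

27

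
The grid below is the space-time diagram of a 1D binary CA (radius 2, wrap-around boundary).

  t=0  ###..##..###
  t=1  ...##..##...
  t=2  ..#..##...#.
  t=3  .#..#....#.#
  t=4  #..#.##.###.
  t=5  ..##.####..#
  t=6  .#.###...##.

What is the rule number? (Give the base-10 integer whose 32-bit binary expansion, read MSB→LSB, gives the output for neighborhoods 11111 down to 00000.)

  [31] ##### => .  t=0,i=0
  [30] ####. => .  t=0,i=1
  [29] ###.# => .  t=4,i=10
  [28] ###.. => .  t=0,i=2
  [27] ##.## => #  t=4,i=7
  [26] ##.#. => #  t=4,i=11
  [25] ##..# => #  t=0,i=3
  [24] ##... => .  t=1,i=9
  [23] #.### => #  t=4,i=8
  [22] #.##. => #  t=4,i=5
  [21] #.#.# => .  t=3,i=11
  [20] #.#.. => .  t=3,i=1
  [19] #..## => #  t=0,i=4
  [18] #..#. => #  t=3,i=3
  [17] #...# => .  t=2,i=0
  [16] #.... => #  t=1,i=10
  [15] .#### => .  t=0,i=10
  [14] .###. => .  t=4,i=9
  [13] .##.# => #  t=4,i=6
  [12] .##.. => .  t=0,i=6
  [11] .#.## => .  t=4,i=4
  [10] .#.#. => #  t=3,i=0
  [9] .#..# => .  t=2,i=3
  [8] .#... => #  t=2,i=11
  [7] ..### => .  t=0,i=9
  [6] ..##. => .  t=0,i=5
  [5] ..#.# => #  t=3,i=9
  [4] ..#.. => .  t=2,i=2
  [3] ...## => #  t=1,i=2
  [2] ...#. => #  t=2,i=1
  [1] ....# => .  t=1,i=1
  [0] ..... => .  t=1,i=0
  bits 00001110110011010010010100101100 = 248325420

248325420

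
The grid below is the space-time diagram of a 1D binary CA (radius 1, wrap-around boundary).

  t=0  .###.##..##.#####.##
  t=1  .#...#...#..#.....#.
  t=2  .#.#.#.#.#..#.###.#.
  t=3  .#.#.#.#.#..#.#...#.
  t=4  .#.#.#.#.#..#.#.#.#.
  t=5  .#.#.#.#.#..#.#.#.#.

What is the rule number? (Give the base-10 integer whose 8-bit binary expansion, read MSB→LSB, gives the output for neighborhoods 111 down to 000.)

13

  [7] ### => .  t=0,i=2
  [6] ##. => .  t=0,i=3
  [5] #.# => .  t=0,i=0
  [4] #.. => .  t=0,i=7
  [3] .## => #  t=0,i=1
  [2] .#. => #  t=1,i=1
  [1] ..# => .  t=0,i=8
  [0] ... => #  t=1,i=3
  bits 00001101 = 13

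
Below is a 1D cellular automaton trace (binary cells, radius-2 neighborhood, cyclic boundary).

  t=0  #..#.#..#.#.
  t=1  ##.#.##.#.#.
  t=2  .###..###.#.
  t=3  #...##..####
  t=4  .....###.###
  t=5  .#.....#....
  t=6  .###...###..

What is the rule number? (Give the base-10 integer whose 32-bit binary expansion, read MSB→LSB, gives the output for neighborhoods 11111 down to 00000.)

3862541104

  ##### -> #   bit 31 = 1  t=3,i=10
  ####. -> #   bit 30 = 1  t=3,i=11
  ###.# -> #   bit 29 = 1  t=2,i=8
  ###.. -> .   bit 28 = 0  t=2,i=3
  ##.## -> .   bit 27 = 0  t=4,i=8
  ##.#. -> #   bit 26 = 1  t=1,i=2
  ##..# -> #   bit 25 = 1  t=2,i=4
  ##... -> .   bit 24 = 0  t=3,i=1
  #.### -> .   bit 23 = 0  t=4,i=9
  #.##. -> .   bit 22 = 0  t=1,i=0
  #.#.# -> #   bit 21 = 1  t=0,i=10
  #.#.. -> #   bit 20 = 1  t=0,i=0
  #..## -> #   bit 19 = 1  t=2,i=0
  #..#. -> .   bit 18 = 0  t=0,i=2
  #...# -> .   bit 17 = 0  t=3,i=2
  #.... -> #   bit 16 = 1  t=4,i=1
  .#### -> #   bit 15 = 1  t=3,i=9
  .###. -> .   bit 14 = 0  t=2,i=2
  .##.# -> #   bit 13 = 1  t=1,i=1
  .##.. -> #   bit 12 = 1  t=3,i=5
  .#.## -> .   bit 11 = 0  t=1,i=4
  .#.#. -> .   bit 10 = 0  t=0,i=4
  .#..# -> #   bit 9 = 1  t=0,i=1
  .#... -> #   bit 8 = 1  t=5,i=2
  ..### -> .   bit 7 = 0  t=2,i=1
  ..##. -> .   bit 6 = 0  t=3,i=4
  ..#.# -> #   bit 5 = 1  t=0,i=3
  ..#.. -> #   bit 4 = 1  t=5,i=1
  ...## -> .   bit 3 = 0  t=3,i=3
  ...#. -> .   bit 2 = 0  t=5,i=0
  ....# -> .   bit 1 = 0  t=4,i=3
  ..... -> .   bit 0 = 0  t=4,i=2
  bits 11100110001110011011001100110000 = 3862541104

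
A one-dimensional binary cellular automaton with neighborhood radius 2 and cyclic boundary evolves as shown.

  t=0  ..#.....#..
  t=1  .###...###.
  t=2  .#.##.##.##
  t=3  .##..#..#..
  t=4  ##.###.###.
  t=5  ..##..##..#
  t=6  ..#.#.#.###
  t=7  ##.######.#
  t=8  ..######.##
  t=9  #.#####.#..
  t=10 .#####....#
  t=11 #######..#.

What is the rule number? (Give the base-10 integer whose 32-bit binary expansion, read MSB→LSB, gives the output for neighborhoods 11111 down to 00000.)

  #####|#  b31=1 t=7,i=5
  ####.|#  b30=1 t=7,i=7
  ###.#|.  b29=0 t=4,i=5
  ###..|#  b28=1 t=1,i=3
  ##.##|#  b27=1 t=2,i=5
  ##.#.|.  b26=0 t=2,i=0
  ##..#|#  b25=1 t=1,i=10
  ##...|#  b24=1 t=1,i=4
  #.###|#  b23=1 t=4,i=3
  #.##.|.  b22=0 t=2,i=3
  #.#.#|#  b21=1 t=2,i=1
  #.#..|.  b20=0 t=9,i=8
  #..##|.  b19=0 t=1,i=0
  #..#.|#  b18=1 t=3,i=4
  #...#|.  b17=0 t=1,i=5
  #....|.  b16=0 t=0,i=4
  .####|#  b15=1 t=7,i=4
  .###.|.  b14=0 t=1,i=2
  .##.#|.  b13=0 t=2,i=4
  .##..|.  b12=0 t=3,i=2
  .#.##|#  b11=1 t=2,i=2
  .#.#.|#  b10=1 t=6,i=3
  .#..#|.  b9=0 t=3,i=6
  .#...|#  b8=1 t=0,i=3
  ..###|#  b7=1 t=1,i=1
  ..##.|#  b6=1 t=3,i=1
  ..#.#|.  b5=0 t=6,i=2
  ..#..|#  b4=1 t=0,i=2
  ...##|#  b3=1 t=1,i=6
  ...#.|#  b2=1 t=0,i=1
  ....#|.  b1=0 t=0,i=0
  .....|.  b0=0 t=0,i=5
  bits 11011011101001001000110111011100 = 3684994524

3684994524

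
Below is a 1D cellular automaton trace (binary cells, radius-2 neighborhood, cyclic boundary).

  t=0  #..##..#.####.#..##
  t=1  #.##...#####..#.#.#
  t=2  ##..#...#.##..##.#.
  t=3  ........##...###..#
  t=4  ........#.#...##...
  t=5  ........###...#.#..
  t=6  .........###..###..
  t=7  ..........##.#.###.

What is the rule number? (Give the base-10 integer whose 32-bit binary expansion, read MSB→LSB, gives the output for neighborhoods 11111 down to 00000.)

  #####|.  b31=0 t=1,i=9
  ####.|#  b30=1 t=0,i=11
  ###.#|.  b29=0 t=0,i=12
  ###..|#  b28=1 t=0,i=0
  ##.##|#  b27=1 t=1,i=1
  ##.#.|.  b26=0 t=0,i=13
  ##..#|.  b25=0 t=0,i=1
  ##...|#  b24=1 t=1,i=4
  #.###|#  b23=1 t=0,i=9
  #.##.|.  b22=0 t=1,i=2
  #.#.#|.  b21=0 t=1,i=16
  #.#..|#  b20=1 t=0,i=14
  #..##|#  b19=1 t=0,i=2
  #..#.|.  b18=0 t=0,i=6
  #...#|.  b17=0 t=1,i=5
  #....|.  b16=0 t=3,i=1
  .####|#  b15=1 t=0,i=10
  .###.|#  b14=1 t=0,i=18
  .##.#|#  b13=1 t=1,i=0
  .##..|.  b12=0 t=0,i=4
  .#.##|#  b11=1 t=0,i=8
  .#.#.|#  b10=1 t=1,i=15
  .#..#|.  b9=0 t=0,i=15
  .#...|.  b8=0 t=2,i=5
  ..###|.  b7=0 t=0,i=17
  ..##.|#  b6=1 t=0,i=3
  ..#.#|#  b5=1 t=0,i=7
  ..#..|.  b4=0 t=2,i=4
  ...##|.  b3=0 t=1,i=6
  ...#.|.  b2=0 t=2,i=7
  ....#|.  b1=0 t=3,i=6
  .....|.  b0=0 t=3,i=2
  bits 01011001100110001110110001100000 = 1503194208

1503194208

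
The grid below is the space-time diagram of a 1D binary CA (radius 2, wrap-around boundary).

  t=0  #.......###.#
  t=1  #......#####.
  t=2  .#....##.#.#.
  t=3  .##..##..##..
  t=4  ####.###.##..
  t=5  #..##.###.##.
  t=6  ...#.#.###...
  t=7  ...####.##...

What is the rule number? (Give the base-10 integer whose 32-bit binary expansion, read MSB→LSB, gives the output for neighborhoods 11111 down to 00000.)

3122683384

  #####|#  b31=1 t=1,i=9
  ####.|.  b30=0 t=1,i=10
  ###.#|#  b29=1 t=0,i=10
  ###..|#  b28=1 t=6,i=9
  ##.##|#  b27=1 t=0,i=11
  ##.#.|.  b26=0 t=1,i=12
  ##..#|#  b25=1 t=3,i=3
  ##...|.  b24=0 t=0,i=1
  #.###|.  b23=0 t=4,i=5
  #.##.|.  b22=0 t=0,i=12
  #.#.#|#  b21=1 t=2,i=9
  #.#..|.  b20=0 t=1,i=0
  #..##|.  b19=0 t=3,i=4
  #..#.|.  b18=0 t=2,i=0
  #...#|.  b17=0 t=3,i=12
  #....|.  b16=0 t=0,i=2
  .####|.  b15=0 t=1,i=8
  .###.|#  b14=1 t=0,i=9
  .##.#|.  b13=0 t=2,i=7
  .##..|#  b12=1 t=0,i=0
  .#.##|#  b11=1 t=6,i=6
  .#.#.|#  b10=1 t=2,i=10
  .#..#|.  b9=0 t=2,i=12
  .#...|#  b8=1 t=1,i=1
  ..###|#  b7=1 t=0,i=8
  ..##.|#  b6=1 t=2,i=6
  ..#.#|#  b5=1 t=6,i=3
  ..#..|#  b4=1 t=2,i=1
  ...##|#  b3=1 t=0,i=7
  ...#.|.  b2=0 t=6,i=2
  ....#|.  b1=0 t=0,i=6
  .....|.  b0=0 t=0,i=3
  bits 10111010001000000101110111111000 = 3122683384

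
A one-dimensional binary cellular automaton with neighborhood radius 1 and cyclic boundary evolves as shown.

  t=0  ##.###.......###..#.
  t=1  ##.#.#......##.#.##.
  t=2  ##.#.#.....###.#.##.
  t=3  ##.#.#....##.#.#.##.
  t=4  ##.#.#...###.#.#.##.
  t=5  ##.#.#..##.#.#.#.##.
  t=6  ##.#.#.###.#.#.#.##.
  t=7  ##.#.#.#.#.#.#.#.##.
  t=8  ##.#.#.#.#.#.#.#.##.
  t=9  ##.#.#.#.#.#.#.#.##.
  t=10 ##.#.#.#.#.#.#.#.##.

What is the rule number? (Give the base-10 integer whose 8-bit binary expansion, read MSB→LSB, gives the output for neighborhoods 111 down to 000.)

78

  [7] ### => .  t=0,i=4
  [6] ##. => #  t=0,i=1
  [5] #.# => .  t=0,i=2
  [4] #.. => .  t=0,i=6
  [3] .## => #  t=0,i=0
  [2] .#. => #  t=0,i=18
  [1] ..# => #  t=0,i=12
  [0] ... => .  t=0,i=7
  bits 01001110 = 78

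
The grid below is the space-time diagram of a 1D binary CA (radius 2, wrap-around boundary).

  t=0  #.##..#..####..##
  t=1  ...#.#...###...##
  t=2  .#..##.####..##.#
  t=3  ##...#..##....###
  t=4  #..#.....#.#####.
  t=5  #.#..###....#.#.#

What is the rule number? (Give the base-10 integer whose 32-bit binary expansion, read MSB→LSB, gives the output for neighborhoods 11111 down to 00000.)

  ##### -> .   bit 31 = 0  t=3,i=16
  ####. -> #   bit 30 = 1  t=0,i=11
  ###.# -> .   bit 29 = 0  t=0,i=0
  ###.. -> .   bit 28 = 0  t=0,i=12
  ##.## -> .   bit 27 = 0  t=0,i=1
  ##.#. -> #   bit 26 = 1  t=2,i=15
  ##..# -> .   bit 25 = 0  t=0,i=4
  ##... -> .   bit 24 = 0  t=1,i=0
  #.### -> .   bit 23 = 0  t=2,i=7
  #.##. -> .   bit 22 = 0  t=0,i=2
  #.#.# -> #   bit 21 = 1  t=2,i=16
  #.#.. -> #   bit 20 = 1  t=1,i=5
  #..## -> .   bit 19 = 0  t=0,i=8
  #..#. -> #   bit 18 = 1  t=0,i=5
  #...# -> #   bit 17 = 1  t=1,i=1
  #.... -> #   bit 16 = 1  t=3,i=11
  .#### -> #   bit 15 = 1  t=0,i=10
  .###. -> #   bit 14 = 1  t=0,i=16
  .##.# -> #   bit 13 = 1  t=2,i=5
  .##.. -> #   bit 12 = 1  t=0,i=3
  .#.## -> .   bit 11 = 0  t=4,i=10
  .#.#. -> #   bit 10 = 1  t=1,i=4
  .#..# -> .   bit 9 = 0  t=0,i=7
  .#... -> .   bit 8 = 0  t=1,i=6
  ..### -> #   bit 7 = 1  t=0,i=9
  ..##. -> .   bit 6 = 0  t=1,i=15
  ..#.# -> .   bit 5 = 0  t=1,i=3
  ..#.. -> .   bit 4 = 0  t=0,i=6
  ...## -> #   bit 3 = 1  t=1,i=8
  ...#. -> .   bit 2 = 0  t=1,i=2
  ....# -> #   bit 1 = 1  t=3,i=12
  ..... -> #   bit 0 = 1  t=4,i=6
  bits 01000100001101111111010010001011 = 1144517771

1144517771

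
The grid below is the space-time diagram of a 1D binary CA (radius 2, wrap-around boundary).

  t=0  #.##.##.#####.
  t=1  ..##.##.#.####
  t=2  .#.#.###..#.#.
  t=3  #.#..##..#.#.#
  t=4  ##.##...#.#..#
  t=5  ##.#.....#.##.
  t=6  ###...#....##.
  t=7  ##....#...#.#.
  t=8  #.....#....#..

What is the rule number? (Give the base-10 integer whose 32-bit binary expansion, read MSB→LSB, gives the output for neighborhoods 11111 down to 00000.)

  [31] ##### => #  t=0,i=10
  [30] ####. => #  t=0,i=11
  [29] ###.# => #  t=0,i=12
  [28] ###.. => .  t=1,i=13
  [27] ##.## => .  t=0,i=4
  [26] ##.#. => #  t=0,i=13
  [25] ##..# => .  t=1,i=0
  [24] ##... => .  t=4,i=5
  [23] #.### => #  t=0,i=8
  [22] #.##. => #  t=0,i=2
  [21] #.#.# => .  t=0,i=0
  [20] #.#.. => .  t=2,i=12
  [19] #..## => #  t=1,i=1
  [18] #..#. => #  t=2,i=0
  [17] #...# => .  t=4,i=6
  [16] #.... => .  t=5,i=5
  [15] .#### => .  t=0,i=9
  [14] .###. => #  t=2,i=6
  [13] .##.# => #  t=0,i=3
  [12] .##.. => .  t=3,i=6
  [11] .#.## => .  t=0,i=1
  [10] .#.#. => #  t=2,i=2
  [9] .#..# => #  t=2,i=13
  [8] .#... => .  t=5,i=4
  [7] ..### => .  t=4,i=13
  [6] ..##. => .  t=1,i=2
  [5] ..#.# => .  t=2,i=1
  [4] ..#.. => #  t=6,i=6
  [3] ...## => #  t=6,i=10
  [2] ...#. => .  t=4,i=7
  [1] ....# => .  t=5,i=7
  [0] ..... => #  t=5,i=6
  bits 11100100110011000110011000011001 = 3838600729

3838600729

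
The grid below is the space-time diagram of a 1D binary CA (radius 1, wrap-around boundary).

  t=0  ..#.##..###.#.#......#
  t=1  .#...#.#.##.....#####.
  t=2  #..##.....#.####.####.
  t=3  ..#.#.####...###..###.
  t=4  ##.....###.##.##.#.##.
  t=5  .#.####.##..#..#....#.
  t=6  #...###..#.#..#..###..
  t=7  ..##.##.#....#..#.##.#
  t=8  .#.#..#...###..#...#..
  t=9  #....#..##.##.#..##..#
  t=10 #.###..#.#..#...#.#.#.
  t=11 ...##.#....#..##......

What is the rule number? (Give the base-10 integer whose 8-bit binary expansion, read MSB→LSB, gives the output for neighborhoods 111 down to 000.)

195

  nb ###: next=#  (t=0,i=9, bit7=1)
  nb ##.: next=#  (t=0,i=5, bit6=1)
  nb #.#: next=.  (t=0,i=3, bit5=0)
  nb #..: next=.  (t=0,i=0, bit4=0)
  nb .##: next=.  (t=0,i=4, bit3=0)
  nb .#.: next=.  (t=0,i=2, bit2=0)
  nb ..#: next=#  (t=0,i=1, bit1=1)
  nb ...: next=#  (t=0,i=16, bit0=1)
  bits 11000011 = 195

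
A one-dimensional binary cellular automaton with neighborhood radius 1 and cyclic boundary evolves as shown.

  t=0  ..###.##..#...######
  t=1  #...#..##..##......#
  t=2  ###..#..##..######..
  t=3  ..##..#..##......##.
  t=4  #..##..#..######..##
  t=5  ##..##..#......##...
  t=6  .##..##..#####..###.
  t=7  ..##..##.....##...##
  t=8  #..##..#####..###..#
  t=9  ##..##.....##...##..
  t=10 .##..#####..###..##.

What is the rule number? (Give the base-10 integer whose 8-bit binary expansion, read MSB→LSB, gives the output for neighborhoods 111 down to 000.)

81

  ###|.  b7=0 t=0,i=3
  ##.|#  b6=1 t=0,i=4
  #.#|.  b5=0 t=0,i=5
  #..|#  b4=1 t=0,i=0
  .##|.  b3=0 t=0,i=2
  .#.|.  b2=0 t=0,i=10
  ..#|.  b1=0 t=0,i=1
  ...|#  b0=1 t=0,i=12
  bits 01010001 = 81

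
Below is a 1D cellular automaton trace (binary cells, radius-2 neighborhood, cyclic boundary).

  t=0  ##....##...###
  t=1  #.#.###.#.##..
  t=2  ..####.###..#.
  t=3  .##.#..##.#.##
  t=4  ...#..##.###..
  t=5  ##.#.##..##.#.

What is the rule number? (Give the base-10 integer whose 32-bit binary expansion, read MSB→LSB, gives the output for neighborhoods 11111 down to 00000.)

  ##### -> .   bit 31 = 0  t=0,i=13
  ####. -> #   bit 30 = 1  t=0,i=0
  ###.# -> .   bit 29 = 0  t=1,i=6
  ###.. -> .   bit 28 = 0  t=0,i=1
  ##.## -> .   bit 27 = 0  t=2,i=6
  ##.#. -> #   bit 26 = 1  t=1,i=7
  ##..# -> #   bit 25 = 1  t=1,i=12
  ##... -> #   bit 24 = 1  t=0,i=2
  #.### -> #   bit 23 = 1  t=1,i=4
  #.##. -> .   bit 22 = 0  t=1,i=10
  #.#.# -> #   bit 21 = 1  t=1,i=2
  #.#.. -> .   bit 20 = 0  t=3,i=4
  #..## -> #   bit 19 = 1  t=3,i=6
  #..#. -> .   bit 18 = 0  t=1,i=13
  #...# -> .   bit 17 = 0  t=0,i=9
  #.... -> .   bit 16 = 0  t=0,i=3
  .#### -> .   bit 15 = 0  t=0,i=12
  .###. -> #   bit 14 = 1  t=1,i=5
  .##.# -> .   bit 13 = 0  t=3,i=2
  .##.. -> .   bit 12 = 0  t=0,i=7
  .#.## -> #   bit 11 = 1  t=1,i=3
  .#.#. -> .   bit 10 = 0  t=1,i=1
  .#..# -> .   bit 9 = 0  t=3,i=5
  .#... -> #   bit 8 = 1  t=2,i=13
  ..### -> #   bit 7 = 1  t=0,i=11
  ..##. -> #   bit 6 = 1  t=0,i=6
  ..#.# -> .   bit 5 = 0  t=1,i=0
  ..#.. -> #   bit 4 = 1  t=2,i=12
  ...## -> #   bit 3 = 1  t=0,i=5
  ...#. -> .   bit 2 = 0  t=4,i=2
  ....# -> #   bit 1 = 1  t=0,i=4
  ..... -> #   bit 0 = 1  t=4,i=0
  bits 01000111101010000100100111011011 = 1202211291

1202211291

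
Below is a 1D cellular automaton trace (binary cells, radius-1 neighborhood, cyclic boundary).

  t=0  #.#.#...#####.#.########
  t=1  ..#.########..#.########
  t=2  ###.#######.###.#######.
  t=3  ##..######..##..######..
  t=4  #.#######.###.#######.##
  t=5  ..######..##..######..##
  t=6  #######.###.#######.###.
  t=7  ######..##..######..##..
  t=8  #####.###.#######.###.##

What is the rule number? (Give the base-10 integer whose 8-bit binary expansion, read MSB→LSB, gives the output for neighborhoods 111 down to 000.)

  [7] ### => #  t=0,i=9
  [6] ##. => .  t=0,i=0
  [5] #.# => .  t=0,i=1
  [4] #.. => #  t=0,i=5
  [3] .## => #  t=0,i=8
  [2] .#. => #  t=0,i=2
  [1] ..# => #  t=0,i=7
  [0] ... => #  t=0,i=6
  bits 10011111 = 159

159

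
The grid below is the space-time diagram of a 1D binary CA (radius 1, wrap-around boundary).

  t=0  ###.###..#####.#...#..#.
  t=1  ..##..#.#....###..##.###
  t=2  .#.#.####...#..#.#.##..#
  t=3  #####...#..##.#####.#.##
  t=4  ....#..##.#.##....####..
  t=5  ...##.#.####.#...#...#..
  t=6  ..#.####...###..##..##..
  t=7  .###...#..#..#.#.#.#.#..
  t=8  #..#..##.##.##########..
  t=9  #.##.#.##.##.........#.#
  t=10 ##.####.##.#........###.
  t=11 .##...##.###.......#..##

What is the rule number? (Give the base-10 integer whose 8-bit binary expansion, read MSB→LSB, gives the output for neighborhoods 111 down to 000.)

102

  nb ###: next=.  (t=0,i=1, bit7=0)
  nb ##.: next=#  (t=0,i=2, bit6=1)
  nb #.#: next=#  (t=0,i=3, bit5=1)
  nb #..: next=.  (t=0,i=7, bit4=0)
  nb .##: next=.  (t=0,i=0, bit3=0)
  nb .#.: next=#  (t=0,i=15, bit2=1)
  nb ..#: next=#  (t=0,i=8, bit1=1)
  nb ...: next=.  (t=0,i=17, bit0=0)
  bits 01100110 = 102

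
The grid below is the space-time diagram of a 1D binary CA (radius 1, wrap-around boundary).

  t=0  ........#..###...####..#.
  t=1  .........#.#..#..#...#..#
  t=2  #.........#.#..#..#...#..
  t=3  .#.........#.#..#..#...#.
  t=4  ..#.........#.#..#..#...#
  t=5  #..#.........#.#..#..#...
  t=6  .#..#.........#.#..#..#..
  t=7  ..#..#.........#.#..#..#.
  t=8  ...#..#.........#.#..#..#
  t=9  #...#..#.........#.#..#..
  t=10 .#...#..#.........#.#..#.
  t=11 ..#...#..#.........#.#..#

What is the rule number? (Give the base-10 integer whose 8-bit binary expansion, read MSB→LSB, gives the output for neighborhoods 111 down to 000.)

  ### -> .   bit 7 = 0  t=0,i=12
  ##. -> .   bit 6 = 0  t=0,i=13
  #.# -> #   bit 5 = 1  t=1,i=10
  #.. -> #   bit 4 = 1  t=0,i=9
  .## -> #   bit 3 = 1  t=0,i=11
  .#. -> .   bit 2 = 0  t=0,i=8
  ..# -> .   bit 1 = 0  t=0,i=7
  ... -> .   bit 0 = 0  t=0,i=0
  bits 00111000 = 56

56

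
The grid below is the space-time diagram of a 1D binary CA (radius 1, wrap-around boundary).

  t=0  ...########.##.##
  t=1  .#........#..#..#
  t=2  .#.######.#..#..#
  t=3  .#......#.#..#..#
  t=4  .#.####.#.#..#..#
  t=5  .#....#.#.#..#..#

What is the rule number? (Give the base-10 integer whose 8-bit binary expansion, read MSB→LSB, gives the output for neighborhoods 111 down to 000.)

69

  nb ###: next=.  (t=0,i=4, bit7=0)
  nb ##.: next=#  (t=0,i=10, bit6=1)
  nb #.#: next=.  (t=0,i=11, bit5=0)
  nb #..: next=.  (t=0,i=0, bit4=0)
  nb .##: next=.  (t=0,i=3, bit3=0)
  nb .#.: next=#  (t=1,i=1, bit2=1)
  nb ..#: next=.  (t=0,i=2, bit1=0)
  nb ...: next=#  (t=0,i=1, bit0=1)
  bits 01000101 = 69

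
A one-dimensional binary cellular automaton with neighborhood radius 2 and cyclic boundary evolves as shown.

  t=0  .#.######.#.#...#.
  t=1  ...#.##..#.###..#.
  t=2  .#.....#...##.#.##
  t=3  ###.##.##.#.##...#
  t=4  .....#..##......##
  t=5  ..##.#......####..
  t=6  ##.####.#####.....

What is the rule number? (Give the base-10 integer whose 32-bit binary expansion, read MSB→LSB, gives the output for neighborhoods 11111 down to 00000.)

2257610139

  ##### -> #   bit 31 = 1  t=0,i=5
  ####. -> .   bit 30 = 0  t=0,i=7
  ###.# -> .   bit 29 = 0  t=0,i=8
  ###.. -> .   bit 28 = 0  t=1,i=13
  ##.## -> .   bit 27 = 0  t=3,i=3
  ##.#. -> #   bit 26 = 1  t=0,i=9
  ##..# -> #   bit 25 = 1  t=1,i=7
  ##... -> .   bit 24 = 0  t=3,i=14
  #.### -> #   bit 23 = 1  t=0,i=3
  #.##. -> .   bit 22 = 0  t=1,i=5
  #.#.# -> .   bit 21 = 0  t=0,i=10
  #.#.. -> #   bit 20 = 1  t=0,i=12
  #..## -> .   bit 19 = 0  t=4,i=7
  #..#. -> .   bit 18 = 0  t=0,i=0
  #...# -> .   bit 17 = 0  t=0,i=14
  #.... -> .   bit 16 = 0  t=1,i=0
  .#### -> .   bit 15 = 0  t=0,i=4
  .###. -> #   bit 14 = 1  t=1,i=12
  .##.# -> #   bit 13 = 1  t=2,i=12
  .##.. -> .   bit 12 = 0  t=1,i=6
  .#.## -> .   bit 11 = 0  t=0,i=2
  .#.#. -> #   bit 10 = 1  t=0,i=11
  .#..# -> .   bit 9 = 0  t=0,i=17
  .#... -> #   bit 8 = 1  t=0,i=13
  ..### -> #   bit 7 = 1  t=3,i=17
  ..##. -> .   bit 6 = 0  t=2,i=11
  ..#.# -> .   bit 5 = 0  t=0,i=1
  ..#.. -> #   bit 4 = 1  t=0,i=16
  ...## -> #   bit 3 = 1  t=2,i=10
  ...#. -> .   bit 2 = 0  t=0,i=15
  ....# -> #   bit 1 = 1  t=1,i=1
  ..... -> #   bit 0 = 1  t=2,i=4
  bits 10000110100100000110010110011011 = 2257610139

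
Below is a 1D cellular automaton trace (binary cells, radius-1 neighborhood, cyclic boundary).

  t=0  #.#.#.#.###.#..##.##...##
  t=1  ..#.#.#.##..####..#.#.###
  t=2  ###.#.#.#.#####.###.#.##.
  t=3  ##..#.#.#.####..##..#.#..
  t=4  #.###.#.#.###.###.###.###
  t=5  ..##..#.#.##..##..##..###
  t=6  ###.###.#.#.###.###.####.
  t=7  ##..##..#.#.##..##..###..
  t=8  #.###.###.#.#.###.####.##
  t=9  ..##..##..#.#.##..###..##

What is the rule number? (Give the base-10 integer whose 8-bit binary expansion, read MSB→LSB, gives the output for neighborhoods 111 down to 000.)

158

  nb ###: next=#  (t=0,i=9, bit7=1)
  nb ##.: next=.  (t=0,i=0, bit6=0)
  nb #.#: next=.  (t=0,i=1, bit5=0)
  nb #..: next=#  (t=0,i=13, bit4=1)
  nb .##: next=#  (t=0,i=8, bit3=1)
  nb .#.: next=#  (t=0,i=2, bit2=1)
  nb ..#: next=#  (t=0,i=14, bit1=1)
  nb ...: next=.  (t=0,i=21, bit0=0)
  bits 10011110 = 158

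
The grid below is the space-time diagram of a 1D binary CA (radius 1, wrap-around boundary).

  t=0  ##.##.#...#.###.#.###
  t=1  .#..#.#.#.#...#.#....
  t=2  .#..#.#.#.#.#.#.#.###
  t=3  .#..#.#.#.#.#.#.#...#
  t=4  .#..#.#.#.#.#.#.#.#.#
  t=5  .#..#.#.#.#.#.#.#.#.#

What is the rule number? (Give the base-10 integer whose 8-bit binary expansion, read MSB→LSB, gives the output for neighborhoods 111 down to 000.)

  [7] ### => .  t=0,i=0
  [6] ##. => #  t=0,i=1
  [5] #.# => .  t=0,i=2
  [4] #.. => .  t=0,i=7
  [3] .## => .  t=0,i=3
  [2] .#. => #  t=0,i=6
  [1] ..# => .  t=0,i=9
  [0] ... => #  t=0,i=8
  bits 01000101 = 69

69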